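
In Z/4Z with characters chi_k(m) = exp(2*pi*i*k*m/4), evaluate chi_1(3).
chi_1(3) = zeta_4^3 = -I

Solution. chi_1(3) = zeta_4^(1*3) = zeta_4^3. Since zeta_4^4 = 1, this equals zeta_4^3 = exp(2*pi*i*3/4) = -I.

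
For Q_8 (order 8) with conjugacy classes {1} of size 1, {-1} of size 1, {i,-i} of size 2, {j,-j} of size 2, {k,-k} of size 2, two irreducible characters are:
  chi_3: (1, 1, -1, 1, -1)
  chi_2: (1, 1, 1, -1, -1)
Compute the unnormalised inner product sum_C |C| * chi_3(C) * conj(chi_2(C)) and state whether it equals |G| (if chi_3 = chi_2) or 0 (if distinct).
Sum = 0; so <chi_3, chi_2> = 0 (distinct irreducibles are orthogonal).

Why: Compute term by term over conjugacy classes (|C| * chi_3(C) * conj(chi_2(C))):
  1*(1)*conj(1) + 1*(1)*conj(1) + 2*(-1)*conj(1) + 2*(1)*conj(-1) + 2*(-1)*conj(-1)
  = (1) + (1) + (-2) + (-2) + (2)
  = 0.
Dividing by |G| = 8 gives 0/8 = 0, matching the row-orthogonality relation <chi_3, chi_2> = [chi_3 = chi_2].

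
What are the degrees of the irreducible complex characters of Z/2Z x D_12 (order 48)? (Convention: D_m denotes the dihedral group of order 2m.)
Dimensions: 1, 1, 1, 1, 1, 1, 1, 1, 2, 2, 2, 2, 2, 2, 2, 2, 2, 2

Why: There are 18 irreducibles (= number of conjugacy classes). Their dimensions d_i satisfy sum d_i^2 = |G| = 48: 1 + 1 + 1 + 1 + 1 + 1 + 1 + 1 + 4 + 4 + 4 + 4 + 4 + 4 + 4 + 4 + 4 + 4 = 48. (For the product with Z/2Z: each of the 2 1-dim characters of Z/2Z tensors with each irrep of D_12, giving 2 copies of each D_12-dimension.)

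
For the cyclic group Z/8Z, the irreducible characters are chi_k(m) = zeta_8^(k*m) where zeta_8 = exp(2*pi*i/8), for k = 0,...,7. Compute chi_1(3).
chi_1(3) = zeta_8^3 = exp(3*I*pi/4)

Working: chi_1(3) = zeta_8^(1*3) = zeta_8^3. Since zeta_8^8 = 1, this equals zeta_8^3 = exp(2*pi*i*3/8) = exp(3*I*pi/4).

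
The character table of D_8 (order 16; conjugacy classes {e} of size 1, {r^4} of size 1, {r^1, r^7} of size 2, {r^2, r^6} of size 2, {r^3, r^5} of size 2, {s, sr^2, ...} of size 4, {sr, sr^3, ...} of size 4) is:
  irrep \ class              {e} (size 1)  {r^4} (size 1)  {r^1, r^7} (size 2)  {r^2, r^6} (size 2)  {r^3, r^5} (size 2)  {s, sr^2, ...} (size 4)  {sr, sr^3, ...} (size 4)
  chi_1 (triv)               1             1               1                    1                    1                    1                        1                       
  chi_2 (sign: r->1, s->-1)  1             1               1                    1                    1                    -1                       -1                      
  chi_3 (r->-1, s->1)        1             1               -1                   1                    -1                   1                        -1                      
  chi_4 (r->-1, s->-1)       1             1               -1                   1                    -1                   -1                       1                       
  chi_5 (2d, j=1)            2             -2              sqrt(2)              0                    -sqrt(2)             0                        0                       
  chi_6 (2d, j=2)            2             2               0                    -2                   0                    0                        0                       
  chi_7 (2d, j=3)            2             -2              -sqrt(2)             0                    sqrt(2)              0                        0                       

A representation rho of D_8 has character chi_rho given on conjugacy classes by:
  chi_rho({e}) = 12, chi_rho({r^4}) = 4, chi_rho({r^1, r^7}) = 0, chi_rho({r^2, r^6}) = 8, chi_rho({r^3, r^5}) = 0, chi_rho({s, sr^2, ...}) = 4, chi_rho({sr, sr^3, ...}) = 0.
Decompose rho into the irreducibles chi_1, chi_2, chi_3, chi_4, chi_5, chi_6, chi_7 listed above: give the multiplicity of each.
Multiplicities: chi_1: 3, chi_2: 1, chi_3: 3, chi_4: 1, chi_5: 1, chi_6: 0, chi_7: 1.

Explanation: Use <chi_rho, chi> = (1/|G|) sum_C |C| * chi_rho(C) * conj(chi(C)) with |G| = 16 for each irreducible chi in the table:
  <chi_rho, chi_1> = (1/16)[1*(12)*conj(1) + 1*(4)*conj(1) + 2*(0)*conj(1) + 2*(8)*conj(1) + 2*(0)*conj(1) + 4*(4)*conj(1) + 4*(0)*conj(1)]
      = (1/16)[(12) + (4) + (0) + (16) + (0) + (16) + (0)] = 48/16 = 3
  <chi_rho, chi_2> = (1/16)[1*(12)*conj(1) + 1*(4)*conj(1) + 2*(0)*conj(1) + 2*(8)*conj(1) + 2*(0)*conj(1) + 4*(4)*conj(-1) + 4*(0)*conj(-1)]
      = (1/16)[(12) + (4) + (0) + (16) + (0) + (-16) + (0)] = 16/16 = 1
  <chi_rho, chi_3> = (1/16)[1*(12)*conj(1) + 1*(4)*conj(1) + 2*(0)*conj(-1) + 2*(8)*conj(1) + 2*(0)*conj(-1) + 4*(4)*conj(1) + 4*(0)*conj(-1)]
      = (1/16)[(12) + (4) + (0) + (16) + (0) + (16) + (0)] = 48/16 = 3
  <chi_rho, chi_4> = (1/16)[1*(12)*conj(1) + 1*(4)*conj(1) + 2*(0)*conj(-1) + 2*(8)*conj(1) + 2*(0)*conj(-1) + 4*(4)*conj(-1) + 4*(0)*conj(1)]
      = (1/16)[(12) + (4) + (0) + (16) + (0) + (-16) + (0)] = 16/16 = 1
  <chi_rho, chi_5> = (1/16)[1*(12)*conj(2) + 1*(4)*conj(-2) + 2*(0)*conj(sqrt(2)) + 2*(8)*conj(0) + 2*(0)*conj(-sqrt(2)) + 4*(4)*conj(0) + 4*(0)*conj(0)]
      = (1/16)[(24) + (-8) + (0) + (0) + (0) + (0) + (0)] = 16/16 = 1
  <chi_rho, chi_6> = (1/16)[1*(12)*conj(2) + 1*(4)*conj(2) + 2*(0)*conj(0) + 2*(8)*conj(-2) + 2*(0)*conj(0) + 4*(4)*conj(0) + 4*(0)*conj(0)]
      = (1/16)[(24) + (8) + (0) + (-32) + (0) + (0) + (0)] = 0/16 = 0
  <chi_rho, chi_7> = (1/16)[1*(12)*conj(2) + 1*(4)*conj(-2) + 2*(0)*conj(-sqrt(2)) + 2*(8)*conj(0) + 2*(0)*conj(sqrt(2)) + 4*(4)*conj(0) + 4*(0)*conj(0)]
      = (1/16)[(24) + (-8) + (0) + (0) + (0) + (0) + (0)] = 16/16 = 1
Dimension check: dim(rho) = sum (mult * dim) = 3*1 + 1*1 + 3*1 + 1*1 + 1*2 + 0*2 + 1*2 = 12 = chi_rho(e) = 12.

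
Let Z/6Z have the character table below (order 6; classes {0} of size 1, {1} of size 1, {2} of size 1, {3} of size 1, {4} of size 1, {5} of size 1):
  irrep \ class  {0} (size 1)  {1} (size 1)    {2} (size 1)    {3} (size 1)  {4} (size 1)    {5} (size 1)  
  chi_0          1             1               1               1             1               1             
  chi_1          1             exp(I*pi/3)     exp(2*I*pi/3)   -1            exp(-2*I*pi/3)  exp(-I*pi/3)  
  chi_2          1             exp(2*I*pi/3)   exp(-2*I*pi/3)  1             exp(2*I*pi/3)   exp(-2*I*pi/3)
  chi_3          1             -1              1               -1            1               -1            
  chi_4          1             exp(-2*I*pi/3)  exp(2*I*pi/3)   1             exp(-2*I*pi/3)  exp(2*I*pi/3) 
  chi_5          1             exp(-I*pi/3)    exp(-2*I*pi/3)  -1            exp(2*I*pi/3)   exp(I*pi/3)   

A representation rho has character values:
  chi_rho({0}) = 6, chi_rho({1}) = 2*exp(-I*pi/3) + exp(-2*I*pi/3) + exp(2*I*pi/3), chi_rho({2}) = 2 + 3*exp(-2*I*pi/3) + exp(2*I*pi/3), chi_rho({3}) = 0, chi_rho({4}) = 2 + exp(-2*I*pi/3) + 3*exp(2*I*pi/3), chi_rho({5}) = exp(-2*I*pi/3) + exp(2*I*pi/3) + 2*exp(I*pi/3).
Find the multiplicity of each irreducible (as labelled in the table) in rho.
Multiplicities: chi_0: 1, chi_1: 0, chi_2: 1, chi_3: 1, chi_4: 1, chi_5: 2.

Why: Use <chi_rho, chi> = (1/|G|) sum_C |C| * chi_rho(C) * conj(chi(C)) with |G| = 6 for each irreducible chi in the table:
  <chi_rho, chi_0> = (1/6)[1*(6)*conj(1) + 1*(2*exp(-I*pi/3) + exp(-2*I*pi/3) + exp(2*I*pi/3))*conj(1) + 1*(2 + 3*exp(-2*I*pi/3) + exp(2*I*pi/3))*conj(1) + 1*(0)*conj(1) + 1*(2 + exp(-2*I*pi/3) + 3*exp(2*I*pi/3))*conj(1) + 1*(exp(-2*I*pi/3) + exp(2*I*pi/3) + 2*exp(I*pi/3))*conj(1)]
      = (1/6)[(6) + (2*exp(-I*pi/3) + exp(-2*I*pi/3) + exp(2*I*pi/3)) + (2 + 3*exp(-2*I*pi/3) + exp(2*I*pi/3)) + (0) + (2 + exp(-2*I*pi/3) + 3*exp(2*I*pi/3)) + (exp(-2*I*pi/3) + exp(2*I*pi/3) + 2*exp(I*pi/3))] = 6/6 = 1
  <chi_rho, chi_1> = (1/6)[1*(6)*conj(1) + 1*(2*exp(-I*pi/3) + exp(-2*I*pi/3) + exp(2*I*pi/3))*conj(exp(I*pi/3)) + 1*(2 + 3*exp(-2*I*pi/3) + exp(2*I*pi/3))*conj(exp(2*I*pi/3)) + 1*(0)*conj(-1) + 1*(2 + exp(-2*I*pi/3) + 3*exp(2*I*pi/3))*conj(exp(-2*I*pi/3)) + 1*(exp(-2*I*pi/3) + exp(2*I*pi/3) + 2*exp(I*pi/3))*conj(exp(-I*pi/3))]
      = (1/6)[(6) + (-1 + 2*exp(-2*I*pi/3) + exp(I*pi/3)) + (1 + 2*exp(-2*I*pi/3) + 3*exp(2*I*pi/3)) + (0) + (1 + 3*exp(-2*I*pi/3) + 2*exp(2*I*pi/3)) + (-1 + exp(-I*pi/3) + 2*exp(2*I*pi/3))] = 0/6 = 0
  <chi_rho, chi_2> = (1/6)[1*(6)*conj(1) + 1*(2*exp(-I*pi/3) + exp(-2*I*pi/3) + exp(2*I*pi/3))*conj(exp(2*I*pi/3)) + 1*(2 + 3*exp(-2*I*pi/3) + exp(2*I*pi/3))*conj(exp(-2*I*pi/3)) + 1*(0)*conj(1) + 1*(2 + exp(-2*I*pi/3) + 3*exp(2*I*pi/3))*conj(exp(2*I*pi/3)) + 1*(exp(-2*I*pi/3) + exp(2*I*pi/3) + 2*exp(I*pi/3))*conj(exp(-2*I*pi/3))]
      = (1/6)[(6) + (-1 + exp(2*I*pi/3)) + (3 + exp(-2*I*pi/3) + 2*exp(2*I*pi/3)) + (0) + (3 + 2*exp(-2*I*pi/3) + exp(2*I*pi/3)) + (-1 + exp(-2*I*pi/3))] = 6/6 = 1
  <chi_rho, chi_3> = (1/6)[1*(6)*conj(1) + 1*(2*exp(-I*pi/3) + exp(-2*I*pi/3) + exp(2*I*pi/3))*conj(-1) + 1*(2 + 3*exp(-2*I*pi/3) + exp(2*I*pi/3))*conj(1) + 1*(0)*conj(-1) + 1*(2 + exp(-2*I*pi/3) + 3*exp(2*I*pi/3))*conj(1) + 1*(exp(-2*I*pi/3) + exp(2*I*pi/3) + 2*exp(I*pi/3))*conj(-1)]
      = (1/6)[(6) + (-exp(2*I*pi/3) - exp(-2*I*pi/3) - 2*exp(-I*pi/3)) + (2 + 3*exp(-2*I*pi/3) + exp(2*I*pi/3)) + (0) + (2 + exp(-2*I*pi/3) + 3*exp(2*I*pi/3)) + (-2*exp(I*pi/3) - exp(2*I*pi/3) - exp(-2*I*pi/3))] = 6/6 = 1
  <chi_rho, chi_4> = (1/6)[1*(6)*conj(1) + 1*(2*exp(-I*pi/3) + exp(-2*I*pi/3) + exp(2*I*pi/3))*conj(exp(-2*I*pi/3)) + 1*(2 + 3*exp(-2*I*pi/3) + exp(2*I*pi/3))*conj(exp(2*I*pi/3)) + 1*(0)*conj(1) + 1*(2 + exp(-2*I*pi/3) + 3*exp(2*I*pi/3))*conj(exp(-2*I*pi/3)) + 1*(exp(-2*I*pi/3) + exp(2*I*pi/3) + 2*exp(I*pi/3))*conj(exp(2*I*pi/3))]
      = (1/6)[(6) + (1 + exp(-2*I*pi/3) + 2*exp(I*pi/3)) + (1 + 2*exp(-2*I*pi/3) + 3*exp(2*I*pi/3)) + (0) + (1 + 3*exp(-2*I*pi/3) + 2*exp(2*I*pi/3)) + (1 + 2*exp(-I*pi/3) + exp(2*I*pi/3))] = 6/6 = 1
  <chi_rho, chi_5> = (1/6)[1*(6)*conj(1) + 1*(2*exp(-I*pi/3) + exp(-2*I*pi/3) + exp(2*I*pi/3))*conj(exp(-I*pi/3)) + 1*(2 + 3*exp(-2*I*pi/3) + exp(2*I*pi/3))*conj(exp(-2*I*pi/3)) + 1*(0)*conj(-1) + 1*(2 + exp(-2*I*pi/3) + 3*exp(2*I*pi/3))*conj(exp(2*I*pi/3)) + 1*(exp(-2*I*pi/3) + exp(2*I*pi/3) + 2*exp(I*pi/3))*conj(exp(I*pi/3))]
      = (1/6)[(6) + (1 + exp(-I*pi/3)) + (3 + exp(-2*I*pi/3) + 2*exp(2*I*pi/3)) + (0) + (3 + 2*exp(-2*I*pi/3) + exp(2*I*pi/3)) + (1 + exp(I*pi/3))] = 12/6 = 2
(Exp terms are combined using exp(i*s)*conj(exp(i*t)) = exp(i*(s-t)), and sums of them are collapsed using the identity that for every m > 1 the m distinct m-th roots of unity sum to 0, e.g. 1 + exp(2*I*pi/3) + exp(-2*I*pi/3) = 0.)
Dimension check: dim(rho) = sum (mult * dim) = 1*1 + 0*1 + 1*1 + 1*1 + 1*1 + 2*1 = 6 = chi_rho(e) = 6.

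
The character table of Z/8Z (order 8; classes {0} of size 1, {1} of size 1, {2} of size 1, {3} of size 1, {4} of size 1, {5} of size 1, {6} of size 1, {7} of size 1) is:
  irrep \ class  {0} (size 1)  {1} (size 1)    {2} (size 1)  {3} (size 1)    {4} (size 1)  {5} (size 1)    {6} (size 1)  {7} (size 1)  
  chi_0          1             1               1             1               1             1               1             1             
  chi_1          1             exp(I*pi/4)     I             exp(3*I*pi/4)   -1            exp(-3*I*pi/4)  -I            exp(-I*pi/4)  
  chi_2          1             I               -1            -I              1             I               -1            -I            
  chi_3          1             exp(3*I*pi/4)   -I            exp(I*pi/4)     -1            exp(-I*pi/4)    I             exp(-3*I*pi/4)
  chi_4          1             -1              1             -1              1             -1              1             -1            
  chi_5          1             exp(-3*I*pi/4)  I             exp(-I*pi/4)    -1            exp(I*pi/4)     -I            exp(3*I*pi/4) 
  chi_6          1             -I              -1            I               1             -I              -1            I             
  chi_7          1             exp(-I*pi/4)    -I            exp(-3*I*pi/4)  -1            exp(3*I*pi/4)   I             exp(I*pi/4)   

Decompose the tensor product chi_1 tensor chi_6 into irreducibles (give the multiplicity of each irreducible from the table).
chi_1 tensor chi_6 = chi_7 (all other irreducibles have multiplicity 0).

Working: The character of a tensor product is the pointwise product (chi_1 * chi_6)(C) = chi_1(C) * chi_6(C):
  {0}: (1)*(1), {1}: (exp(I*pi/4))*(-I), {2}: (I)*(-1), {3}: (exp(3*I*pi/4))*(I), {4}: (-1)*(1), {5}: (exp(-3*I*pi/4))*(-I), {6}: (-I)*(-1), {7}: (exp(-I*pi/4))*(I)
so (chi_1 * chi_6) takes values
  {0} -> 1, {1} -> -exp(3*I*pi/4), {2} -> -I, {3} -> exp(-3*I*pi/4), {4} -> -1, {5} -> -exp(-I*pi/4), {6} -> I, {7} -> exp(I*pi/4).
Now take the inner product of this character with each irreducible chi from the table, <chi_1*chi_6, chi> = (1/8) sum_C |C| (chi_1*chi_6)(C) conj(chi(C)):
  <chi_1*chi_6, chi_0> = (1/8)[1*(1)*conj(1) + 1*(-exp(3*I*pi/4))*conj(1) + 1*(-I)*conj(1) + 1*(exp(-3*I*pi/4))*conj(1) + 1*(-1)*conj(1) + 1*(-exp(-I*pi/4))*conj(1) + 1*(I)*conj(1) + 1*(exp(I*pi/4))*conj(1)]
      = (1/8)[(1) + (-exp(3*I*pi/4)) + (-I) + (exp(-3*I*pi/4)) + (-1) + (-exp(-I*pi/4)) + (I) + (exp(I*pi/4))] = 0/8 = 0
  <chi_1*chi_6, chi_1> = (1/8)[1*(1)*conj(1) + 1*(-exp(3*I*pi/4))*conj(exp(I*pi/4)) + 1*(-I)*conj(I) + 1*(exp(-3*I*pi/4))*conj(exp(3*I*pi/4)) + 1*(-1)*conj(-1) + 1*(-exp(-I*pi/4))*conj(exp(-3*I*pi/4)) + 1*(I)*conj(-I) + 1*(exp(I*pi/4))*conj(exp(-I*pi/4))]
      = (1/8)[(1) + (-I) + (-1) + (I) + (1) + (-I) + (-1) + (I)] = 0/8 = 0
  <chi_1*chi_6, chi_2> = (1/8)[1*(1)*conj(1) + 1*(-exp(3*I*pi/4))*conj(I) + 1*(-I)*conj(-1) + 1*(exp(-3*I*pi/4))*conj(-I) + 1*(-1)*conj(1) + 1*(-exp(-I*pi/4))*conj(I) + 1*(I)*conj(-1) + 1*(exp(I*pi/4))*conj(-I)]
      = (1/8)[(1) + (exp(-3*I*pi/4)) + (I) + (exp(-I*pi/4)) + (-1) + (exp(I*pi/4)) + (-I) + (exp(3*I*pi/4))] = 0/8 = 0
  <chi_1*chi_6, chi_3> = (1/8)[1*(1)*conj(1) + 1*(-exp(3*I*pi/4))*conj(exp(3*I*pi/4)) + 1*(-I)*conj(-I) + 1*(exp(-3*I*pi/4))*conj(exp(I*pi/4)) + 1*(-1)*conj(-1) + 1*(-exp(-I*pi/4))*conj(exp(-I*pi/4)) + 1*(I)*conj(I) + 1*(exp(I*pi/4))*conj(exp(-3*I*pi/4))]
      = (1/8)[(1) + (-1) + (1) + (-1) + (1) + (-1) + (1) + (-1)] = 0/8 = 0
  <chi_1*chi_6, chi_4> = (1/8)[1*(1)*conj(1) + 1*(-exp(3*I*pi/4))*conj(-1) + 1*(-I)*conj(1) + 1*(exp(-3*I*pi/4))*conj(-1) + 1*(-1)*conj(1) + 1*(-exp(-I*pi/4))*conj(-1) + 1*(I)*conj(1) + 1*(exp(I*pi/4))*conj(-1)]
      = (1/8)[(1) + (exp(3*I*pi/4)) + (-I) + (-exp(-3*I*pi/4)) + (-1) + (exp(-I*pi/4)) + (I) + (-exp(I*pi/4))] = 0/8 = 0
  <chi_1*chi_6, chi_5> = (1/8)[1*(1)*conj(1) + 1*(-exp(3*I*pi/4))*conj(exp(-3*I*pi/4)) + 1*(-I)*conj(I) + 1*(exp(-3*I*pi/4))*conj(exp(-I*pi/4)) + 1*(-1)*conj(-1) + 1*(-exp(-I*pi/4))*conj(exp(I*pi/4)) + 1*(I)*conj(-I) + 1*(exp(I*pi/4))*conj(exp(3*I*pi/4))]
      = (1/8)[(1) + (I) + (-1) + (-I) + (1) + (I) + (-1) + (-I)] = 0/8 = 0
  <chi_1*chi_6, chi_6> = (1/8)[1*(1)*conj(1) + 1*(-exp(3*I*pi/4))*conj(-I) + 1*(-I)*conj(-1) + 1*(exp(-3*I*pi/4))*conj(I) + 1*(-1)*conj(1) + 1*(-exp(-I*pi/4))*conj(-I) + 1*(I)*conj(-1) + 1*(exp(I*pi/4))*conj(I)]
      = (1/8)[(1) + (-exp(-3*I*pi/4)) + (I) + (-exp(-I*pi/4)) + (-1) + (-exp(I*pi/4)) + (-I) + (-exp(3*I*pi/4))] = 0/8 = 0
  <chi_1*chi_6, chi_7> = (1/8)[1*(1)*conj(1) + 1*(-exp(3*I*pi/4))*conj(exp(-I*pi/4)) + 1*(-I)*conj(-I) + 1*(exp(-3*I*pi/4))*conj(exp(-3*I*pi/4)) + 1*(-1)*conj(-1) + 1*(-exp(-I*pi/4))*conj(exp(3*I*pi/4)) + 1*(I)*conj(I) + 1*(exp(I*pi/4))*conj(exp(I*pi/4))]
      = (1/8)[(1) + (1) + (1) + (1) + (1) + (1) + (1) + (1)] = 8/8 = 1
(Exp terms are combined using exp(i*s)*conj(exp(i*t)) = exp(i*(s-t)), and sums of them are collapsed using the identity that for every m > 1 the m distinct m-th roots of unity sum to 0, e.g. 1 + exp(2*I*pi/3) + exp(-2*I*pi/3) = 0.)
Hence the multiplicities are chi_7: 1. Dimension check: dim(chi_1)*dim(chi_6) = 1*1 = 1 and sum (mult * dim) = 1*1 = 1.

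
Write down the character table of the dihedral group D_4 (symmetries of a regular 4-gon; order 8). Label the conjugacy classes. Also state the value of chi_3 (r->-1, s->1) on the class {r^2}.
Conjugacy classes: {e} of size 1, {r^2} of size 1, {r^1, r^3} of size 2, {s, sr^2, ...} of size 2, {sr, sr^3, ...} of size 2.
Character table:
  irrep \ class              {e} (size 1)  {r^2} (size 1)  {r^1, r^3} (size 2)  {s, sr^2, ...} (size 2)  {sr, sr^3, ...} (size 2)
  chi_1 (triv)               1             1               1                    1                        1                       
  chi_2 (sign: r->1, s->-1)  1             1               1                    -1                       -1                      
  chi_3 (r->-1, s->1)        1             1               -1                   1                        -1                      
  chi_4 (r->-1, s->-1)       1             1               -1                   -1                       1                       
  chi_5 (2d, j=1)            2             -2              0                    0                        0                       

Spot check: chi_3 (r->-1, s->1) on {r^2} = 1.

Working: D_4 has order 2*4 = 8 with 5 conjugacy classes, hence 5 irreducibles. Sum of squared dims 1 + 1 + 1 + 1 + 4 = 8 = |G|. Linear characters come from the abelianisation; the 2-dimensional irreps have character r^k -> 2*cos(2*pi*j*k/4), reflections -> 0.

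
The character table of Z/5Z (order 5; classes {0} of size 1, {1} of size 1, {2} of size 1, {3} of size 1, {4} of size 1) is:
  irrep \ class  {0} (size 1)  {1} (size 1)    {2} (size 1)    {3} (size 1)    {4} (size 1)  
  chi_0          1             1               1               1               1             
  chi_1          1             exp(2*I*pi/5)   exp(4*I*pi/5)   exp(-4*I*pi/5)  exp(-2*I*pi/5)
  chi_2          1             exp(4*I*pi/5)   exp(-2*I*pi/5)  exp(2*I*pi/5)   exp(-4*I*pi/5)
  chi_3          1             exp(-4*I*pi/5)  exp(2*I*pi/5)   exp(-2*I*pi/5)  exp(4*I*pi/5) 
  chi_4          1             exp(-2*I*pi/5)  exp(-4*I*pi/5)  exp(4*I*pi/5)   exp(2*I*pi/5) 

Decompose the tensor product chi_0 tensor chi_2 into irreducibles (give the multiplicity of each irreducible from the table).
chi_0 tensor chi_2 = chi_2 (all other irreducibles have multiplicity 0).

Reasoning: The character of a tensor product is the pointwise product (chi_0 * chi_2)(C) = chi_0(C) * chi_2(C):
  {0}: (1)*(1), {1}: (1)*(exp(4*I*pi/5)), {2}: (1)*(exp(-2*I*pi/5)), {3}: (1)*(exp(2*I*pi/5)), {4}: (1)*(exp(-4*I*pi/5))
so (chi_0 * chi_2) takes values
  {0} -> 1, {1} -> exp(4*I*pi/5), {2} -> exp(-2*I*pi/5), {3} -> exp(2*I*pi/5), {4} -> exp(-4*I*pi/5).
Now take the inner product of this character with each irreducible chi from the table, <chi_0*chi_2, chi> = (1/5) sum_C |C| (chi_0*chi_2)(C) conj(chi(C)):
  <chi_0*chi_2, chi_0> = (1/5)[1*(1)*conj(1) + 1*(exp(4*I*pi/5))*conj(1) + 1*(exp(-2*I*pi/5))*conj(1) + 1*(exp(2*I*pi/5))*conj(1) + 1*(exp(-4*I*pi/5))*conj(1)]
      = (1/5)[(1) + (exp(4*I*pi/5)) + (exp(-2*I*pi/5)) + (exp(2*I*pi/5)) + (exp(-4*I*pi/5))] = 0/5 = 0
  <chi_0*chi_2, chi_1> = (1/5)[1*(1)*conj(1) + 1*(exp(4*I*pi/5))*conj(exp(2*I*pi/5)) + 1*(exp(-2*I*pi/5))*conj(exp(4*I*pi/5)) + 1*(exp(2*I*pi/5))*conj(exp(-4*I*pi/5)) + 1*(exp(-4*I*pi/5))*conj(exp(-2*I*pi/5))]
      = (1/5)[(1) + (exp(2*I*pi/5)) + (exp(4*I*pi/5)) + (exp(-4*I*pi/5)) + (exp(-2*I*pi/5))] = 0/5 = 0
  <chi_0*chi_2, chi_2> = (1/5)[1*(1)*conj(1) + 1*(exp(4*I*pi/5))*conj(exp(4*I*pi/5)) + 1*(exp(-2*I*pi/5))*conj(exp(-2*I*pi/5)) + 1*(exp(2*I*pi/5))*conj(exp(2*I*pi/5)) + 1*(exp(-4*I*pi/5))*conj(exp(-4*I*pi/5))]
      = (1/5)[(1) + (1) + (1) + (1) + (1)] = 5/5 = 1
  <chi_0*chi_2, chi_3> = (1/5)[1*(1)*conj(1) + 1*(exp(4*I*pi/5))*conj(exp(-4*I*pi/5)) + 1*(exp(-2*I*pi/5))*conj(exp(2*I*pi/5)) + 1*(exp(2*I*pi/5))*conj(exp(-2*I*pi/5)) + 1*(exp(-4*I*pi/5))*conj(exp(4*I*pi/5))]
      = (1/5)[(1) + (exp(-2*I*pi/5)) + (exp(-4*I*pi/5)) + (exp(4*I*pi/5)) + (exp(2*I*pi/5))] = 0/5 = 0
  <chi_0*chi_2, chi_4> = (1/5)[1*(1)*conj(1) + 1*(exp(4*I*pi/5))*conj(exp(-2*I*pi/5)) + 1*(exp(-2*I*pi/5))*conj(exp(-4*I*pi/5)) + 1*(exp(2*I*pi/5))*conj(exp(4*I*pi/5)) + 1*(exp(-4*I*pi/5))*conj(exp(2*I*pi/5))]
      = (1/5)[(1) + (exp(-4*I*pi/5)) + (exp(2*I*pi/5)) + (exp(-2*I*pi/5)) + (exp(4*I*pi/5))] = 0/5 = 0
(Exp terms are combined using exp(i*s)*conj(exp(i*t)) = exp(i*(s-t)), and sums of them are collapsed using the identity that for every m > 1 the m distinct m-th roots of unity sum to 0, e.g. 1 + exp(2*I*pi/3) + exp(-2*I*pi/3) = 0.)
Hence the multiplicities are chi_2: 1. Dimension check: dim(chi_0)*dim(chi_2) = 1*1 = 1 and sum (mult * dim) = 1*1 = 1.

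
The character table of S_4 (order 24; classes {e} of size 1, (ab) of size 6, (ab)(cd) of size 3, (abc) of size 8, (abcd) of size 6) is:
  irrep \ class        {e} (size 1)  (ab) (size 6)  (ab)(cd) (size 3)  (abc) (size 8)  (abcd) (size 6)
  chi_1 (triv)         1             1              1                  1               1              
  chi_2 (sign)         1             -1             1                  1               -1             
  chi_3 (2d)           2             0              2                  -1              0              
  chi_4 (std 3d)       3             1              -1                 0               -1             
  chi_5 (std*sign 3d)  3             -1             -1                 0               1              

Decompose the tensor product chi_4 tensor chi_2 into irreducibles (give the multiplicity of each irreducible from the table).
chi_4 tensor chi_2 = chi_5 (all other irreducibles have multiplicity 0).

Solution. The character of a tensor product is the pointwise product (chi_4 * chi_2)(C) = chi_4(C) * chi_2(C):
  {e}: (3)*(1), (ab): (1)*(-1), (ab)(cd): (-1)*(1), (abc): (0)*(1), (abcd): (-1)*(-1)
so (chi_4 * chi_2) takes values
  {e} -> 3, (ab) -> -1, (ab)(cd) -> -1, (abc) -> 0, (abcd) -> 1.
Now take the inner product of this character with each irreducible chi from the table, <chi_4*chi_2, chi> = (1/24) sum_C |C| (chi_4*chi_2)(C) conj(chi(C)):
  <chi_4*chi_2, chi_1> = (1/24)[1*(3)*conj(1) + 6*(-1)*conj(1) + 3*(-1)*conj(1) + 8*(0)*conj(1) + 6*(1)*conj(1)]
      = (1/24)[(3) + (-6) + (-3) + (0) + (6)] = 0/24 = 0
  <chi_4*chi_2, chi_2> = (1/24)[1*(3)*conj(1) + 6*(-1)*conj(-1) + 3*(-1)*conj(1) + 8*(0)*conj(1) + 6*(1)*conj(-1)]
      = (1/24)[(3) + (6) + (-3) + (0) + (-6)] = 0/24 = 0
  <chi_4*chi_2, chi_3> = (1/24)[1*(3)*conj(2) + 6*(-1)*conj(0) + 3*(-1)*conj(2) + 8*(0)*conj(-1) + 6*(1)*conj(0)]
      = (1/24)[(6) + (0) + (-6) + (0) + (0)] = 0/24 = 0
  <chi_4*chi_2, chi_4> = (1/24)[1*(3)*conj(3) + 6*(-1)*conj(1) + 3*(-1)*conj(-1) + 8*(0)*conj(0) + 6*(1)*conj(-1)]
      = (1/24)[(9) + (-6) + (3) + (0) + (-6)] = 0/24 = 0
  <chi_4*chi_2, chi_5> = (1/24)[1*(3)*conj(3) + 6*(-1)*conj(-1) + 3*(-1)*conj(-1) + 8*(0)*conj(0) + 6*(1)*conj(1)]
      = (1/24)[(9) + (6) + (3) + (0) + (6)] = 24/24 = 1
Hence the multiplicities are chi_5: 1. Dimension check: dim(chi_4)*dim(chi_2) = 3*1 = 3 and sum (mult * dim) = 1*3 = 3.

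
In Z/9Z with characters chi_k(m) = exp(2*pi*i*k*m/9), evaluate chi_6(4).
chi_6(4) = zeta_9^24 = exp(-2*I*pi/3)

Proof sketch: chi_6(4) = zeta_9^(6*4) = zeta_9^24. Since zeta_9^9 = 1, this equals zeta_9^6 = exp(2*pi*i*6/9) = exp(-2*I*pi/3).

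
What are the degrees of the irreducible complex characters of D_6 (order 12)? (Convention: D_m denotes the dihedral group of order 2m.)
Dimensions: 1, 1, 1, 1, 2, 2

Proof sketch: There are 6 irreducibles (= number of conjugacy classes). Their dimensions d_i satisfy sum d_i^2 = |G| = 12: 1 + 1 + 1 + 1 + 4 + 4 = 12.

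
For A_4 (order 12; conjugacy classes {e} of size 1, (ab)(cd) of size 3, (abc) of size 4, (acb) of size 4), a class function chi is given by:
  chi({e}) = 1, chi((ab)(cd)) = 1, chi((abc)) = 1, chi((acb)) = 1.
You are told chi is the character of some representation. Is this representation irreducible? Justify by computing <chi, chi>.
Irreducible: <chi, chi> = 1.

Working: <chi, chi> = (1/|G|) sum_C |C| * |chi(C)|^2 = (1/12)[1*|1|^2 + 3*|1|^2 + 4*|1|^2 + 4*|1|^2]
  = (1/12)[(1) + (3) + (4) + (4)] = 12/12 = 1.
(Exp terms are combined using exp(i*s)*conj(exp(i*t)) = exp(i*(s-t)), and sums of them are collapsed using the identity that for every m > 1 the m distinct m-th roots of unity sum to 0, e.g. 1 + exp(2*I*pi/3) + exp(-2*I*pi/3) = 0.)
A character is irreducible iff <chi, chi> = 1, so this representation is irreducible.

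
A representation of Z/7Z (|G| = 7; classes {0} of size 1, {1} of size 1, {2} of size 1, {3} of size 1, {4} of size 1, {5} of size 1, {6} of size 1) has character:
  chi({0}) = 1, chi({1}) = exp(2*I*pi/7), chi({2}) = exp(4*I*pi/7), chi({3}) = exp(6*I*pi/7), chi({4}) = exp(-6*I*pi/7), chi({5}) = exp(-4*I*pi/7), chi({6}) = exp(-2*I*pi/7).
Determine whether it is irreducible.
Irreducible: <chi, chi> = 1.

Details: <chi, chi> = (1/|G|) sum_C |C| * |chi(C)|^2 = (1/7)[1*|1|^2 + 1*|exp(2*I*pi/7)|^2 + 1*|exp(4*I*pi/7)|^2 + 1*|exp(6*I*pi/7)|^2 + 1*|exp(-6*I*pi/7)|^2 + 1*|exp(-4*I*pi/7)|^2 + 1*|exp(-2*I*pi/7)|^2]
  = (1/7)[(1) + (1) + (1) + (1) + (1) + (1) + (1)] = 7/7 = 1.
(Exp terms are combined using exp(i*s)*conj(exp(i*t)) = exp(i*(s-t)), and sums of them are collapsed using the identity that for every m > 1 the m distinct m-th roots of unity sum to 0, e.g. 1 + exp(2*I*pi/3) + exp(-2*I*pi/3) = 0.)
A character is irreducible iff <chi, chi> = 1, so this representation is irreducible.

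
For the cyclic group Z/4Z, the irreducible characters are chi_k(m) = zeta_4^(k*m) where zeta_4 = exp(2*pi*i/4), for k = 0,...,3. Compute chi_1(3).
chi_1(3) = zeta_4^3 = -I

Solution. chi_1(3) = zeta_4^(1*3) = zeta_4^3. Since zeta_4^4 = 1, this equals zeta_4^3 = exp(2*pi*i*3/4) = -I.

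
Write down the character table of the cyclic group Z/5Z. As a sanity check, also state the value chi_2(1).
Character table of Z/5Z (irreps indexed chi_0,...,chi_4 with chi_k(m) = zeta_5^(k*m), zeta_5 = exp(2*pi*i/5)):
  irrep \ class  {0} (size 1)  {1} (size 1)    {2} (size 1)    {3} (size 1)    {4} (size 1)  
  chi_0          1             1               1               1               1             
  chi_1          1             exp(2*I*pi/5)   exp(4*I*pi/5)   exp(-4*I*pi/5)  exp(-2*I*pi/5)
  chi_2          1             exp(4*I*pi/5)   exp(-2*I*pi/5)  exp(2*I*pi/5)   exp(-4*I*pi/5)
  chi_3          1             exp(-4*I*pi/5)  exp(2*I*pi/5)   exp(-2*I*pi/5)  exp(4*I*pi/5) 
  chi_4          1             exp(-2*I*pi/5)  exp(-4*I*pi/5)  exp(4*I*pi/5)   exp(2*I*pi/5) 

Spot check: chi_2(1) = zeta_5^(2*1) = zeta_5^2 = exp(4*I*pi/5).

Derivation: Z/5Z is abelian, so all 5 irreducible complex representations are 1-dimensional. They are given by chi_k(m) = zeta_5^(k*m) for k = 0,...,4. Row orthogonality: sum_m chi_k(m) conj(chi_l(m)) = 5 * [k = l].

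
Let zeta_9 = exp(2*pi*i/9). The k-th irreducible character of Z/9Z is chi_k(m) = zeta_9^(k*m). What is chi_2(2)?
chi_2(2) = zeta_9^4 = exp(8*I*pi/9)

Explanation: chi_2(2) = zeta_9^(2*2) = zeta_9^4. Since zeta_9^9 = 1, this equals zeta_9^4 = exp(2*pi*i*4/9) = exp(8*I*pi/9).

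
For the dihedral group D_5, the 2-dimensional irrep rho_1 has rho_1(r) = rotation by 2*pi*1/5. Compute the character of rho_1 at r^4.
chi_{rho_1}(r^4) = 2*cos(2*pi*1*4/5) = -1/2 + sqrt(5)/2

Reasoning: rho_1(r^4) is rotation by angle 2*pi*1*4/5, whose trace is 2*cos(2*pi*1*4/5) = -1/2 + sqrt(5)/2.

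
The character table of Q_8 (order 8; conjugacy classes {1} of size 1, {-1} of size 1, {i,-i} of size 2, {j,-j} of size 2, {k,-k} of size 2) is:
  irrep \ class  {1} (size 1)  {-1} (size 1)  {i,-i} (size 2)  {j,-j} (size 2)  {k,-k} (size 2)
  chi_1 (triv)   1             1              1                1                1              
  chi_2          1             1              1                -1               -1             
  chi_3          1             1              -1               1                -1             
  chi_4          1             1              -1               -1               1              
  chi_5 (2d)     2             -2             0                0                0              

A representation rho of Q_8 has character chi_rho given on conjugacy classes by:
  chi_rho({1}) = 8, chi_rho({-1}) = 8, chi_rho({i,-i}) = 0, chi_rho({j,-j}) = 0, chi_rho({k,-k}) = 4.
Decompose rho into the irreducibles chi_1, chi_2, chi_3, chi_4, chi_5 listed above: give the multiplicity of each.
Multiplicities: chi_1: 3, chi_2: 1, chi_3: 1, chi_4: 3, chi_5: 0.

Details: Use <chi_rho, chi> = (1/|G|) sum_C |C| * chi_rho(C) * conj(chi(C)) with |G| = 8 for each irreducible chi in the table:
  <chi_rho, chi_1> = (1/8)[1*(8)*conj(1) + 1*(8)*conj(1) + 2*(0)*conj(1) + 2*(0)*conj(1) + 2*(4)*conj(1)]
      = (1/8)[(8) + (8) + (0) + (0) + (8)] = 24/8 = 3
  <chi_rho, chi_2> = (1/8)[1*(8)*conj(1) + 1*(8)*conj(1) + 2*(0)*conj(1) + 2*(0)*conj(-1) + 2*(4)*conj(-1)]
      = (1/8)[(8) + (8) + (0) + (0) + (-8)] = 8/8 = 1
  <chi_rho, chi_3> = (1/8)[1*(8)*conj(1) + 1*(8)*conj(1) + 2*(0)*conj(-1) + 2*(0)*conj(1) + 2*(4)*conj(-1)]
      = (1/8)[(8) + (8) + (0) + (0) + (-8)] = 8/8 = 1
  <chi_rho, chi_4> = (1/8)[1*(8)*conj(1) + 1*(8)*conj(1) + 2*(0)*conj(-1) + 2*(0)*conj(-1) + 2*(4)*conj(1)]
      = (1/8)[(8) + (8) + (0) + (0) + (8)] = 24/8 = 3
  <chi_rho, chi_5> = (1/8)[1*(8)*conj(2) + 1*(8)*conj(-2) + 2*(0)*conj(0) + 2*(0)*conj(0) + 2*(4)*conj(0)]
      = (1/8)[(16) + (-16) + (0) + (0) + (0)] = 0/8 = 0
Dimension check: dim(rho) = sum (mult * dim) = 3*1 + 1*1 + 1*1 + 3*1 + 0*2 = 8 = chi_rho(e) = 8.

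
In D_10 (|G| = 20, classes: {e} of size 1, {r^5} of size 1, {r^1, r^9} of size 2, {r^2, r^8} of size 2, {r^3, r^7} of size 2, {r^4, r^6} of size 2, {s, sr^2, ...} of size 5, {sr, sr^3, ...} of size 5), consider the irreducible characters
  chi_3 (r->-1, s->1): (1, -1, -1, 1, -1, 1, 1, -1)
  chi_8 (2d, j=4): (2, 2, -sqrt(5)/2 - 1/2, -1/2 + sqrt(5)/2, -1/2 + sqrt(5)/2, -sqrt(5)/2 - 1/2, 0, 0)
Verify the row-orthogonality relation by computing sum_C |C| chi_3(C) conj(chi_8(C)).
Sum = 0; so <chi_3, chi_8> = 0 (distinct irreducibles are orthogonal).

Working: Compute term by term over conjugacy classes (|C| * chi_3(C) * conj(chi_8(C))):
  1*(1)*conj(2) + 1*(-1)*conj(2) + 2*(-1)*conj(-sqrt(5)/2 - 1/2) + 2*(1)*conj(-1/2 + sqrt(5)/2) + 2*(-1)*conj(-1/2 + sqrt(5)/2) + 2*(1)*conj(-sqrt(5)/2 - 1/2) + 5*(1)*conj(0) + 5*(-1)*conj(0)
  = (2) + (-2) + (1 + sqrt(5)) + (-1 + sqrt(5)) + (1 - sqrt(5)) + (-sqrt(5) - 1) + (0) + (0)
  = 0.
Dividing by |G| = 20 gives 0/20 = 0, matching the row-orthogonality relation <chi_3, chi_8> = [chi_3 = chi_8].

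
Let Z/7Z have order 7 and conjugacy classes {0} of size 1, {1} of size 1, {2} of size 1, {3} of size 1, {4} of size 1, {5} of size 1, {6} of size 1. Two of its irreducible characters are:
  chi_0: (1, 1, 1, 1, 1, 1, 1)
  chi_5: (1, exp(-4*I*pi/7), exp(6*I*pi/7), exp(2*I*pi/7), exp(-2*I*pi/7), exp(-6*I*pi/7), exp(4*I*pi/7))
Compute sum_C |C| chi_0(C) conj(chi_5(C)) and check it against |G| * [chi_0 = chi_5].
Sum = 0; so <chi_0, chi_5> = 0 (distinct irreducibles are orthogonal).

Reasoning: Compute term by term over conjugacy classes (|C| * chi_0(C) * conj(chi_5(C))):
  1*(1)*conj(1) + 1*(1)*conj(exp(-4*I*pi/7)) + 1*(1)*conj(exp(6*I*pi/7)) + 1*(1)*conj(exp(2*I*pi/7)) + 1*(1)*conj(exp(-2*I*pi/7)) + 1*(1)*conj(exp(-6*I*pi/7)) + 1*(1)*conj(exp(4*I*pi/7))
  = (1) + (exp(4*I*pi/7)) + (exp(-6*I*pi/7)) + (exp(-2*I*pi/7)) + (exp(2*I*pi/7)) + (exp(6*I*pi/7)) + (exp(-4*I*pi/7))
  = 0.
(Exp terms are combined using exp(i*s)*conj(exp(i*t)) = exp(i*(s-t)), and sums of them are collapsed using the identity that for every m > 1 the m distinct m-th roots of unity sum to 0, e.g. 1 + exp(2*I*pi/3) + exp(-2*I*pi/3) = 0.)
Dividing by |G| = 7 gives 0/7 = 0, matching the row-orthogonality relation <chi_0, chi_5> = [chi_0 = chi_5].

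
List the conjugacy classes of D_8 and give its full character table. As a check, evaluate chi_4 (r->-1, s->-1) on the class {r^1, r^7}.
Conjugacy classes: {e} of size 1, {r^4} of size 1, {r^1, r^7} of size 2, {r^2, r^6} of size 2, {r^3, r^5} of size 2, {s, sr^2, ...} of size 4, {sr, sr^3, ...} of size 4.
Character table:
  irrep \ class              {e} (size 1)  {r^4} (size 1)  {r^1, r^7} (size 2)  {r^2, r^6} (size 2)  {r^3, r^5} (size 2)  {s, sr^2, ...} (size 4)  {sr, sr^3, ...} (size 4)
  chi_1 (triv)               1             1               1                    1                    1                    1                        1                       
  chi_2 (sign: r->1, s->-1)  1             1               1                    1                    1                    -1                       -1                      
  chi_3 (r->-1, s->1)        1             1               -1                   1                    -1                   1                        -1                      
  chi_4 (r->-1, s->-1)       1             1               -1                   1                    -1                   -1                       1                       
  chi_5 (2d, j=1)            2             -2              sqrt(2)              0                    -sqrt(2)             0                        0                       
  chi_6 (2d, j=2)            2             2               0                    -2                   0                    0                        0                       
  chi_7 (2d, j=3)            2             -2              -sqrt(2)             0                    sqrt(2)              0                        0                       

Spot check: chi_4 (r->-1, s->-1) on {r^1, r^7} = -1.

Why: D_8 has order 2*8 = 16 with 7 conjugacy classes, hence 7 irreducibles. Sum of squared dims 1 + 1 + 1 + 1 + 4 + 4 + 4 = 16 = |G|. Linear characters come from the abelianisation; the 2-dimensional irreps have character r^k -> 2*cos(2*pi*j*k/8), reflections -> 0.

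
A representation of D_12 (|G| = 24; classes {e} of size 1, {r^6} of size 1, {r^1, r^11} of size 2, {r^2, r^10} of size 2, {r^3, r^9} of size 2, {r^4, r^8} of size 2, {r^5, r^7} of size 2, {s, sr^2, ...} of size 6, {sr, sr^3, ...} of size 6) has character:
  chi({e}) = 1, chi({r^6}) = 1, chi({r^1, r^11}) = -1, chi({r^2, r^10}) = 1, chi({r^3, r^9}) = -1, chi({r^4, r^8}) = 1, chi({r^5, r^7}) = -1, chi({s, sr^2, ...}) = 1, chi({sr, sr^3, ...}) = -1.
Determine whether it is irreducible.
Irreducible: <chi, chi> = 1.

Proof sketch: <chi, chi> = (1/|G|) sum_C |C| * |chi(C)|^2 = (1/24)[1*|1|^2 + 1*|1|^2 + 2*|-1|^2 + 2*|1|^2 + 2*|-1|^2 + 2*|1|^2 + 2*|-1|^2 + 6*|1|^2 + 6*|-1|^2]
  = (1/24)[(1) + (1) + (2) + (2) + (2) + (2) + (2) + (6) + (6)] = 24/24 = 1.
A character is irreducible iff <chi, chi> = 1, so this representation is irreducible.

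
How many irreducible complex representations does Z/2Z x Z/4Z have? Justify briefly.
8

Details: The number of irreducible complex representations of a finite group equals its number of conjugacy classes. Z/2Z x Z/4Z is abelian of order 8, so every element is its own conjugacy class: 8 classes, so Z/2Z x Z/4Z (order 8) has exactly 8 irreducible complex representations.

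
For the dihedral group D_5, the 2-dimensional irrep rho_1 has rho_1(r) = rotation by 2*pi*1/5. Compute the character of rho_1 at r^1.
chi_{rho_1}(r^1) = 2*cos(2*pi*1*1/5) = -1/2 + sqrt(5)/2

Reasoning: rho_1(r^1) is rotation by angle 2*pi*1*1/5, whose trace is 2*cos(2*pi*1*1/5) = -1/2 + sqrt(5)/2.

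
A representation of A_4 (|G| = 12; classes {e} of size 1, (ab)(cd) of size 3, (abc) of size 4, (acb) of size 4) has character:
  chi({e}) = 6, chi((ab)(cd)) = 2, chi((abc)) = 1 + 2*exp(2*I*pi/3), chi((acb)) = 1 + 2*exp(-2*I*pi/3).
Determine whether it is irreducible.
Not irreducible (reducible): <chi, chi> = 6 > 1.

Justification: <chi, chi> = (1/|G|) sum_C |C| * |chi(C)|^2 = (1/12)[1*|6|^2 + 3*|2|^2 + 4*|1 + 2*exp(2*I*pi/3)|^2 + 4*|1 + 2*exp(-2*I*pi/3)|^2]
  = (1/12)[(36) + (12) + (12) + (12)] = 72/12 = 6.
(Exp terms are combined using exp(i*s)*conj(exp(i*t)) = exp(i*(s-t)), and sums of them are collapsed using the identity that for every m > 1 the m distinct m-th roots of unity sum to 0, e.g. 1 + exp(2*I*pi/3) + exp(-2*I*pi/3) = 0.)
A character is irreducible iff <chi, chi> = 1, so this representation is reducible.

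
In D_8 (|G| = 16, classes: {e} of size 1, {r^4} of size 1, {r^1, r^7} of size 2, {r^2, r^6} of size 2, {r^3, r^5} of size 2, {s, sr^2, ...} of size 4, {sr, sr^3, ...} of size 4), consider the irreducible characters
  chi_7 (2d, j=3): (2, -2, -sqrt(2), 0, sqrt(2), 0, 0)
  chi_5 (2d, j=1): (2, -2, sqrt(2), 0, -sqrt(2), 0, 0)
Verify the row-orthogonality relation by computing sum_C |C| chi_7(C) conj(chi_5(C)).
Sum = 0; so <chi_7, chi_5> = 0 (distinct irreducibles are orthogonal).

Details: Compute term by term over conjugacy classes (|C| * chi_7(C) * conj(chi_5(C))):
  1*(2)*conj(2) + 1*(-2)*conj(-2) + 2*(-sqrt(2))*conj(sqrt(2)) + 2*(0)*conj(0) + 2*(sqrt(2))*conj(-sqrt(2)) + 4*(0)*conj(0) + 4*(0)*conj(0)
  = (4) + (4) + (-4) + (0) + (-4) + (0) + (0)
  = 0.
Dividing by |G| = 16 gives 0/16 = 0, matching the row-orthogonality relation <chi_7, chi_5> = [chi_7 = chi_5].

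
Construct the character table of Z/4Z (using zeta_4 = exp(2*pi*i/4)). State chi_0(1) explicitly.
Character table of Z/4Z (irreps indexed chi_0,...,chi_3 with chi_k(m) = zeta_4^(k*m), zeta_4 = exp(2*pi*i/4)):
  irrep \ class  {0} (size 1)  {1} (size 1)  {2} (size 1)  {3} (size 1)
  chi_0          1             1             1             1           
  chi_1          1             I             -1            -I          
  chi_2          1             -1            1             -1          
  chi_3          1             -I            -1            I           

Spot check: chi_0(1) = zeta_4^(0*1) = zeta_4^0 = 1.

Proof sketch: Z/4Z is abelian, so all 4 irreducible complex representations are 1-dimensional. They are given by chi_k(m) = zeta_4^(k*m) for k = 0,...,3. Row orthogonality: sum_m chi_k(m) conj(chi_l(m)) = 4 * [k = l].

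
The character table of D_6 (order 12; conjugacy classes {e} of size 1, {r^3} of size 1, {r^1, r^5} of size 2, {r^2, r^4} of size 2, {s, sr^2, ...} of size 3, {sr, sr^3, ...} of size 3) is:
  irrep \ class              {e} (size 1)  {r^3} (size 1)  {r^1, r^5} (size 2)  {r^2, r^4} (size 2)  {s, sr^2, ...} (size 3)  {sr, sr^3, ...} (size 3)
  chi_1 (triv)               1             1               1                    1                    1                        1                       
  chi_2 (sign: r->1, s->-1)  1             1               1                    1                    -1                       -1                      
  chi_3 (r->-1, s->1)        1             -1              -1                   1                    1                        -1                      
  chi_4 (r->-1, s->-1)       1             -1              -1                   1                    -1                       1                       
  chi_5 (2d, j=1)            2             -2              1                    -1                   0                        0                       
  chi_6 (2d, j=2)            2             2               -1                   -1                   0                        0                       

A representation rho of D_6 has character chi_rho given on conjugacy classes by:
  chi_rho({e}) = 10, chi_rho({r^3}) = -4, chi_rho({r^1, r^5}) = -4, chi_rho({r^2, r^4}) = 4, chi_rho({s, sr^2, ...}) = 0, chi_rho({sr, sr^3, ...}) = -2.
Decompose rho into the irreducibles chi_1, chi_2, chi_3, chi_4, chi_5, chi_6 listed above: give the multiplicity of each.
Multiplicities: chi_1: 0, chi_2: 1, chi_3: 3, chi_4: 2, chi_5: 1, chi_6: 1.

Proof sketch: Use <chi_rho, chi> = (1/|G|) sum_C |C| * chi_rho(C) * conj(chi(C)) with |G| = 12 for each irreducible chi in the table:
  <chi_rho, chi_1> = (1/12)[1*(10)*conj(1) + 1*(-4)*conj(1) + 2*(-4)*conj(1) + 2*(4)*conj(1) + 3*(0)*conj(1) + 3*(-2)*conj(1)]
      = (1/12)[(10) + (-4) + (-8) + (8) + (0) + (-6)] = 0/12 = 0
  <chi_rho, chi_2> = (1/12)[1*(10)*conj(1) + 1*(-4)*conj(1) + 2*(-4)*conj(1) + 2*(4)*conj(1) + 3*(0)*conj(-1) + 3*(-2)*conj(-1)]
      = (1/12)[(10) + (-4) + (-8) + (8) + (0) + (6)] = 12/12 = 1
  <chi_rho, chi_3> = (1/12)[1*(10)*conj(1) + 1*(-4)*conj(-1) + 2*(-4)*conj(-1) + 2*(4)*conj(1) + 3*(0)*conj(1) + 3*(-2)*conj(-1)]
      = (1/12)[(10) + (4) + (8) + (8) + (0) + (6)] = 36/12 = 3
  <chi_rho, chi_4> = (1/12)[1*(10)*conj(1) + 1*(-4)*conj(-1) + 2*(-4)*conj(-1) + 2*(4)*conj(1) + 3*(0)*conj(-1) + 3*(-2)*conj(1)]
      = (1/12)[(10) + (4) + (8) + (8) + (0) + (-6)] = 24/12 = 2
  <chi_rho, chi_5> = (1/12)[1*(10)*conj(2) + 1*(-4)*conj(-2) + 2*(-4)*conj(1) + 2*(4)*conj(-1) + 3*(0)*conj(0) + 3*(-2)*conj(0)]
      = (1/12)[(20) + (8) + (-8) + (-8) + (0) + (0)] = 12/12 = 1
  <chi_rho, chi_6> = (1/12)[1*(10)*conj(2) + 1*(-4)*conj(2) + 2*(-4)*conj(-1) + 2*(4)*conj(-1) + 3*(0)*conj(0) + 3*(-2)*conj(0)]
      = (1/12)[(20) + (-8) + (8) + (-8) + (0) + (0)] = 12/12 = 1
Dimension check: dim(rho) = sum (mult * dim) = 0*1 + 1*1 + 3*1 + 2*1 + 1*2 + 1*2 = 10 = chi_rho(e) = 10.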